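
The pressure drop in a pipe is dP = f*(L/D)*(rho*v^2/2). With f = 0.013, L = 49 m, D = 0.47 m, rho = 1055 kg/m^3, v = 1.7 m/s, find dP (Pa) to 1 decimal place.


dP = f * (L/D) * (rho*v^2/2)
dP = 0.013 * (49/0.47) * (1055*1.7^2/2)
L/D = 104.25531915
rho*v^2/2 = 1055*2.89/2 = 1524.475
dP = 0.013 * 104.25531915 * 1524.475
dP = 2066.2 Pa


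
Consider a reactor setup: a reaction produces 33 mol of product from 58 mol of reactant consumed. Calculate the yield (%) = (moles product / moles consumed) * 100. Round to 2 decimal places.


Yield = (moles product / moles consumed) * 100%
Yield = (33 / 58) * 100
Yield = 0.569 * 100
Yield = 56.90%


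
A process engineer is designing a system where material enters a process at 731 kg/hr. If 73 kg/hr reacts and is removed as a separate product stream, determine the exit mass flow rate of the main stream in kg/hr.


Steady-state mass balance on the main outlet: F_out = F_in - F_removed
F_out = 731 - 73
F_out = 658 kg/hr


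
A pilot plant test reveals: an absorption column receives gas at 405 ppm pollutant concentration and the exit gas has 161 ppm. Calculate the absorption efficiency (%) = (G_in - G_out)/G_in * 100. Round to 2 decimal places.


Efficiency = (G_in - G_out) / G_in * 100%
Efficiency = (405 - 161) / 405 * 100
Efficiency = 244 / 405 * 100
Efficiency = 60.25%


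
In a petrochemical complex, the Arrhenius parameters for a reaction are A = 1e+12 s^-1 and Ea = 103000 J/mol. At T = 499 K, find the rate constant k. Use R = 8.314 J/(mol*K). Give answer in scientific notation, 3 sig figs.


k = A * exp(-Ea/(R*T))
k = 1e+12 * exp(-103000 / (8.314 * 499))
k = 1e+12 * exp(-24.827138)
k = 1.65e+01


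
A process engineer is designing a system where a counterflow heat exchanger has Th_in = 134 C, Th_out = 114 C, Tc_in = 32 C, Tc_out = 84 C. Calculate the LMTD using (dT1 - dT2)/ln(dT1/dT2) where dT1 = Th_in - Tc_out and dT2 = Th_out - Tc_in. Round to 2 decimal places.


dT1 = Th_in - Tc_out = 134 - 84 = 50
dT2 = Th_out - Tc_in = 114 - 32 = 82
LMTD = (dT1 - dT2) / ln(dT1/dT2)
LMTD = (50 - 82) / ln(50/82)
LMTD = 64.69 K


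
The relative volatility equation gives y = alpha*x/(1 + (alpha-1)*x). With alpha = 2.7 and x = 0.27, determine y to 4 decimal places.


y = alpha*x / (1 + (alpha-1)*x)
y = 2.7*0.27 / (1 + (2.7-1)*0.27)
y = 0.729 / (1 + 0.459)
y = 0.729 / 1.459
y = 0.4997


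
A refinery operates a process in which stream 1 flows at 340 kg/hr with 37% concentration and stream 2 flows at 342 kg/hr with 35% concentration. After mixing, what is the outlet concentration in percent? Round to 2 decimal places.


Mass balance on solute: F1*x1 + F2*x2 = F3*x3
F3 = F1 + F2 = 340 + 342 = 682 kg/hr
x3 = (F1*x1 + F2*x2)/F3
x3 = (340*0.37 + 342*0.35) / 682
x3 = 36.00%


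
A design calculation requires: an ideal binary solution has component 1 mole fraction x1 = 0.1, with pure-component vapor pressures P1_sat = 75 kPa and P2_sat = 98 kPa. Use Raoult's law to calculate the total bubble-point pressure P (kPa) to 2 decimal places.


P = x1*P1_sat + x2*P2_sat
x2 = 1 - x1 = 1 - 0.1 = 0.9
P = 0.1*75 + 0.9*98
P = 7.5 + 88.2
P = 95.70 kPa


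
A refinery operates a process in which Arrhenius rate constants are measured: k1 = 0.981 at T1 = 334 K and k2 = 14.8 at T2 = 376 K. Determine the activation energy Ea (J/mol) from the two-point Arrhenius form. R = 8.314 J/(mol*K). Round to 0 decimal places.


Ea = R * ln(k2/k1) / (1/T1 - 1/T2)
ln(k2/k1) = ln(14.8/0.981) = 2.71381
1/T1 - 1/T2 = 1/334 - 1/376 = 0.000334437508
Ea = 8.314 * 2.71381 / 0.000334437508
Ea = 67464 J/mol


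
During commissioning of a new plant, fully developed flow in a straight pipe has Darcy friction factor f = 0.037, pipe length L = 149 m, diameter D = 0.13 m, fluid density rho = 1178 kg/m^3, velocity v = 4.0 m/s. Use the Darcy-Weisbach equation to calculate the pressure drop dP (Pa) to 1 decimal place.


dP = f * (L/D) * (rho*v^2/2)
dP = 0.037 * (149/0.13) * (1178*4.0^2/2)
L/D = 1146.15384615
rho*v^2/2 = 1178*16.0/2 = 9424.0
dP = 0.037 * 1146.15384615 * 9424.0
dP = 399650.1 Pa


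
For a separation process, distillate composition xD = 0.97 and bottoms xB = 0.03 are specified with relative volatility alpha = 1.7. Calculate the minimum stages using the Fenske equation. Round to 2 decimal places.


N_min = ln((xD*(1-xB))/(xB*(1-xD))) / ln(alpha)
Numerator inside ln: 0.9409 / 0.0009 = 1045.444444
ln(1045.444444) = 6.952197
ln(alpha) = ln(1.7) = 0.530628
N_min = 6.952197 / 0.530628 = 13.10


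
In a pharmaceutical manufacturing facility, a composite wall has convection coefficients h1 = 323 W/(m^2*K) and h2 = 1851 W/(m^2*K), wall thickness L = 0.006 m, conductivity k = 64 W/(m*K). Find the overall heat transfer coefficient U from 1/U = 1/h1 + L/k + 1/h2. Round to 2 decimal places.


1/U = 1/h1 + L/k + 1/h2
1/U = 1/323 + 0.006/64 + 1/1851
1/U = 0.0030959752 + 9.375e-05 + 0.0005402485
1/U = 0.0037299737
U = 268.10 W/(m^2*K)


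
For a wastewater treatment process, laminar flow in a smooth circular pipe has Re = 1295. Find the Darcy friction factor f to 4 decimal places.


f = 64 / Re
f = 64 / 1295
f = 0.0494


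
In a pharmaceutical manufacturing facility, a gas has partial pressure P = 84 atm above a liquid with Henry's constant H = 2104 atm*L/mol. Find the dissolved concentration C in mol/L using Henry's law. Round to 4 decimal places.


C = P / H
C = 84 / 2104
C = 0.0399 mol/L


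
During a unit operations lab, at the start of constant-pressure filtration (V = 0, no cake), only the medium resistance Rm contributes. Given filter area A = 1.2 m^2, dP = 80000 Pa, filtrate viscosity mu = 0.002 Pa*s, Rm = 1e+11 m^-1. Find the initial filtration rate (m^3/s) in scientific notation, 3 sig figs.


rate = A * dP / (mu * Rm)
rate = 1.2 * 80000 / (0.002 * 1e+11)
rate = 96000.0 / 2.000e+08
rate = 4.80e-04 m^3/s


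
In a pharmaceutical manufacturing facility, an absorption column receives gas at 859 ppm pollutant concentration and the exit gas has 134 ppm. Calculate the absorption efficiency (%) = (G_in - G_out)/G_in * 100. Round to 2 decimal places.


Efficiency = (G_in - G_out) / G_in * 100%
Efficiency = (859 - 134) / 859 * 100
Efficiency = 725 / 859 * 100
Efficiency = 84.40%


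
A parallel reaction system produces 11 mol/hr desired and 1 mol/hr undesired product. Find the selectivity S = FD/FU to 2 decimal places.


S = desired product rate / undesired product rate
S = 11 / 1
S = 11.00


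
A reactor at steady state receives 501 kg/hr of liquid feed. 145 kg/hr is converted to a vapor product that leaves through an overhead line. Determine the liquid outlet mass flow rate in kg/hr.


Steady-state mass balance on the main outlet: F_out = F_in - F_removed
F_out = 501 - 145
F_out = 356 kg/hr


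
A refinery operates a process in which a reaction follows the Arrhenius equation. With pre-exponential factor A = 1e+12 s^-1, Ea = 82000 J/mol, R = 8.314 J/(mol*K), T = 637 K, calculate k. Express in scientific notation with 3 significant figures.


k = A * exp(-Ea/(R*T))
k = 1e+12 * exp(-82000 / (8.314 * 637))
k = 1e+12 * exp(-15.483331)
k = 1.89e+05


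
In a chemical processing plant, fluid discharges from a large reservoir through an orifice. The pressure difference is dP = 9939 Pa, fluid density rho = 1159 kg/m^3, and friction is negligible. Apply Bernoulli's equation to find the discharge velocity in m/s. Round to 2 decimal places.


v = sqrt(2*dP/rho)
v = sqrt(2*9939/1159)
v = sqrt(17.150992)
v = 4.14 m/s


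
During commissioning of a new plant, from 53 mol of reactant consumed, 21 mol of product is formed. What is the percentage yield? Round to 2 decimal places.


Yield = (moles product / moles consumed) * 100%
Yield = (21 / 53) * 100
Yield = 0.3962 * 100
Yield = 39.62%


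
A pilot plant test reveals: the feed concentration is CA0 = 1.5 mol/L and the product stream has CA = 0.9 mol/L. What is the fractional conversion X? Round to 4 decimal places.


X = (CA0 - CA) / CA0
X = (1.5 - 0.9) / 1.5
X = 0.6 / 1.5
X = 0.4000


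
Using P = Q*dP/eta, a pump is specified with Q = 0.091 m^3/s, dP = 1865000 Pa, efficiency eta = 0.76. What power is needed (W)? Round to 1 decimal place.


P = Q * dP / eta
P = 0.091 * 1865000 / 0.76
P = 169715.0 / 0.76
P = 223309.2 W


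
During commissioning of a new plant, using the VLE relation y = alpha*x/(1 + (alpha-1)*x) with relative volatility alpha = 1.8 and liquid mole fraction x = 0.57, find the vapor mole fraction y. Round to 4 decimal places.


y = alpha*x / (1 + (alpha-1)*x)
y = 1.8*0.57 / (1 + (1.8-1)*0.57)
y = 1.026 / (1 + 0.456)
y = 1.026 / 1.456
y = 0.7047


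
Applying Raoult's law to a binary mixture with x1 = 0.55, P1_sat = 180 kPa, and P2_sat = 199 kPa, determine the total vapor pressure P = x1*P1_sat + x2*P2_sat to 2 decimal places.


P = x1*P1_sat + x2*P2_sat
x2 = 1 - x1 = 1 - 0.55 = 0.45
P = 0.55*180 + 0.45*199
P = 99.0 + 89.55
P = 188.55 kPa


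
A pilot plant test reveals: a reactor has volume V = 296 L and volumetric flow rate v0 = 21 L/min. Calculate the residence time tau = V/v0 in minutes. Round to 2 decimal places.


tau = V / v0
tau = 296 / 21
tau = 14.10 min


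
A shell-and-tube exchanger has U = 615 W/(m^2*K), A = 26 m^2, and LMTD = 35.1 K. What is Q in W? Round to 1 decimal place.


Q = U * A * LMTD
Q = 615 * 26 * 35.1
Q = 561249.0 W


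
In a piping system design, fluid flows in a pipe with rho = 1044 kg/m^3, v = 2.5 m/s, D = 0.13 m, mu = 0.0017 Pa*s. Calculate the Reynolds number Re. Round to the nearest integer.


Re = rho * v * D / mu
Re = 1044 * 2.5 * 0.13 / 0.0017
Re = 339.3 / 0.0017
Re = 199588


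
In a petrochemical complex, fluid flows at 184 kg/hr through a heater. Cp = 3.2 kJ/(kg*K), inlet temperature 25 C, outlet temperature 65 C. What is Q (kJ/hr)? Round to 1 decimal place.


Q = m_dot * Cp * (T2 - T1)
Q = 184 * 3.2 * (65 - 25)
Q = 184 * 3.2 * 40
Q = 23552.0 kJ/hr


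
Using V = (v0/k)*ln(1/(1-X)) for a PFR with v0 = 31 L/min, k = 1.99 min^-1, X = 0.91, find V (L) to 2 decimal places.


V = (v0/k) * ln(1/(1-X))
V = (31/1.99) * ln(1/(1-0.91))
V = 15.577889 * ln(11.111111)
V = 15.577889 * 2.407946
V = 37.51 L


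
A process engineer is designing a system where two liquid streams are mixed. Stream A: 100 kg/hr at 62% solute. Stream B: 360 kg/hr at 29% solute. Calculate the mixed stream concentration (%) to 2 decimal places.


Mass balance on solute: F1*x1 + F2*x2 = F3*x3
F3 = F1 + F2 = 100 + 360 = 460 kg/hr
x3 = (F1*x1 + F2*x2)/F3
x3 = (100*0.62 + 360*0.29) / 460
x3 = 36.17%


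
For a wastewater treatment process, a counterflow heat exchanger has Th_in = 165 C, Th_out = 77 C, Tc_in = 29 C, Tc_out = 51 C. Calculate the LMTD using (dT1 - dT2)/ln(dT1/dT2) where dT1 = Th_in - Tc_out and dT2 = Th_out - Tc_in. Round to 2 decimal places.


dT1 = Th_in - Tc_out = 165 - 51 = 114
dT2 = Th_out - Tc_in = 77 - 29 = 48
LMTD = (dT1 - dT2) / ln(dT1/dT2)
LMTD = (114 - 48) / ln(114/48)
LMTD = 76.30 K


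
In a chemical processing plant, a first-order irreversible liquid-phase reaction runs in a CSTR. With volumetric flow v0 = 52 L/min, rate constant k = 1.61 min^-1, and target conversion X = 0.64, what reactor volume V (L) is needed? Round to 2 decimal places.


V = v0 * X / (k * (1 - X))
V = 52 * 0.64 / (1.61 * (1 - 0.64))
V = 33.28 / (1.61 * 0.36)
V = 33.28 / 0.5796
V = 57.42 L


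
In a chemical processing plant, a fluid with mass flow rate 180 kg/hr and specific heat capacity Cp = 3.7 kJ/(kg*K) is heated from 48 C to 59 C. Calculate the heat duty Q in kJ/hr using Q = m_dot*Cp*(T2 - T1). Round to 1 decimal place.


Q = m_dot * Cp * (T2 - T1)
Q = 180 * 3.7 * (59 - 48)
Q = 180 * 3.7 * 11
Q = 7326.0 kJ/hr


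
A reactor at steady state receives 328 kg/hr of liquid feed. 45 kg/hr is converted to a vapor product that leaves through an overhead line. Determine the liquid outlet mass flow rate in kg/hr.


Steady-state mass balance on the main outlet: F_out = F_in - F_removed
F_out = 328 - 45
F_out = 283 kg/hr


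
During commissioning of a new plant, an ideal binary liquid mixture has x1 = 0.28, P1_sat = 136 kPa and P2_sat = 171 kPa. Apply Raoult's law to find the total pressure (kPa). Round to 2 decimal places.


P = x1*P1_sat + x2*P2_sat
x2 = 1 - x1 = 1 - 0.28 = 0.72
P = 0.28*136 + 0.72*171
P = 38.08 + 123.12
P = 161.20 kPa


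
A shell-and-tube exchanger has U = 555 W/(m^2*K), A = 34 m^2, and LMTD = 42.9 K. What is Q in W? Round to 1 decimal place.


Q = U * A * LMTD
Q = 555 * 34 * 42.9
Q = 809523.0 W


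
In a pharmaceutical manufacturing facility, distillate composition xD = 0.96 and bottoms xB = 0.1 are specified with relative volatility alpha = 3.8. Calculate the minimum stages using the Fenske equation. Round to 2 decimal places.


N_min = ln((xD*(1-xB))/(xB*(1-xD))) / ln(alpha)
Numerator inside ln: 0.864 / 0.004 = 216.0
ln(216.0) = 5.375278
ln(alpha) = ln(3.8) = 1.335001
N_min = 5.375278 / 1.335001 = 4.03


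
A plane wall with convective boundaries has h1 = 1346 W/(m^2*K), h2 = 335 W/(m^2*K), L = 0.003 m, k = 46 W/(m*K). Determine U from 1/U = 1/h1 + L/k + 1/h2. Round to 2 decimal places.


1/U = 1/h1 + L/k + 1/h2
1/U = 1/1346 + 0.003/46 + 1/335
1/U = 0.0007429421 + 6.52174e-05 + 0.0029850746
1/U = 0.0037932341
U = 263.63 W/(m^2*K)


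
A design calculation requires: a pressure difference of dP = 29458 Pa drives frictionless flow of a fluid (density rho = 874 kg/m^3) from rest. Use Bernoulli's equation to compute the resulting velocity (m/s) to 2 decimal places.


v = sqrt(2*dP/rho)
v = sqrt(2*29458/874)
v = sqrt(67.409611)
v = 8.21 m/s


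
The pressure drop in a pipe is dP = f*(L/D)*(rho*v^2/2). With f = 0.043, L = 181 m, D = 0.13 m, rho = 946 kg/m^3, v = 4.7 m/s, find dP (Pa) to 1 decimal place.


dP = f * (L/D) * (rho*v^2/2)
dP = 0.043 * (181/0.13) * (946*4.7^2/2)
L/D = 1392.30769231
rho*v^2/2 = 946*22.09/2 = 10448.57
dP = 0.043 * 1392.30769231 * 10448.57
dP = 625547.8 Pa


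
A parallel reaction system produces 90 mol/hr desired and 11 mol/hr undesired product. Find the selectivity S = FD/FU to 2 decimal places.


S = desired product rate / undesired product rate
S = 90 / 11
S = 8.18


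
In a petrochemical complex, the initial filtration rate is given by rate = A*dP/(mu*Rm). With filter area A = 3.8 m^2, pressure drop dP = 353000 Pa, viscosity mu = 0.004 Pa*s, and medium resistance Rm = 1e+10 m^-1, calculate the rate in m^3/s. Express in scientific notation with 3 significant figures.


rate = A * dP / (mu * Rm)
rate = 3.8 * 353000 / (0.004 * 1e+10)
rate = 1341400.0 / 4.000e+07
rate = 3.35e-02 m^3/s


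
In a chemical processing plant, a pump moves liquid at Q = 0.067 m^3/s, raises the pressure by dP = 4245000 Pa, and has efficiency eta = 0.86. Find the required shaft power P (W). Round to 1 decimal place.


P = Q * dP / eta
P = 0.067 * 4245000 / 0.86
P = 284415.0 / 0.86
P = 330715.1 W


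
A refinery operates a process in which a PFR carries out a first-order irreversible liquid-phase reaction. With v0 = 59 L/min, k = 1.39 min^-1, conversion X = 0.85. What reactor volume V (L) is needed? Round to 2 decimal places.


V = (v0/k) * ln(1/(1-X))
V = (59/1.39) * ln(1/(1-0.85))
V = 42.446043 * ln(6.666667)
V = 42.446043 * 1.89712
V = 80.53 L


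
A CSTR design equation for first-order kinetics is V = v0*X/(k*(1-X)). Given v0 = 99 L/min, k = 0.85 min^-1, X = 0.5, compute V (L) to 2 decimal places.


V = v0 * X / (k * (1 - X))
V = 99 * 0.5 / (0.85 * (1 - 0.5))
V = 49.5 / (0.85 * 0.5)
V = 49.5 / 0.425
V = 116.47 L


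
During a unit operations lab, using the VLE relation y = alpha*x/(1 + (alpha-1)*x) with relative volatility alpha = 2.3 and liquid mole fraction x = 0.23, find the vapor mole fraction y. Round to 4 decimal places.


y = alpha*x / (1 + (alpha-1)*x)
y = 2.3*0.23 / (1 + (2.3-1)*0.23)
y = 0.529 / (1 + 0.299)
y = 0.529 / 1.299
y = 0.4072


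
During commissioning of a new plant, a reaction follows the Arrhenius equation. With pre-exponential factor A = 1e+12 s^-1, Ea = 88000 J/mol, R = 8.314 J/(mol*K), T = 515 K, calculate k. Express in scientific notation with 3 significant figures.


k = A * exp(-Ea/(R*T))
k = 1e+12 * exp(-88000 / (8.314 * 515))
k = 1e+12 * exp(-20.552536)
k = 1.19e+03


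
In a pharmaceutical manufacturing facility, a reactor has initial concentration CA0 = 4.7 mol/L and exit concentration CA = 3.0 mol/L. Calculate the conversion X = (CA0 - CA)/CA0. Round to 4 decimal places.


X = (CA0 - CA) / CA0
X = (4.7 - 3.0) / 4.7
X = 1.7 / 4.7
X = 0.3617


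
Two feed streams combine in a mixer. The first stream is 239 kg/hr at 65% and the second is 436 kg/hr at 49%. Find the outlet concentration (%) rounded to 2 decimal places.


Mass balance on solute: F1*x1 + F2*x2 = F3*x3
F3 = F1 + F2 = 239 + 436 = 675 kg/hr
x3 = (F1*x1 + F2*x2)/F3
x3 = (239*0.65 + 436*0.49) / 675
x3 = 54.67%


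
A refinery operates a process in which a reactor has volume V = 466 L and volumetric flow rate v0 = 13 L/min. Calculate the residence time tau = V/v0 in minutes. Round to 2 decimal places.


tau = V / v0
tau = 466 / 13
tau = 35.85 min


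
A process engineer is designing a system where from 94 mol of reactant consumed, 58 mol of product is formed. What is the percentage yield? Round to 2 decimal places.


Yield = (moles product / moles consumed) * 100%
Yield = (58 / 94) * 100
Yield = 0.617 * 100
Yield = 61.70%


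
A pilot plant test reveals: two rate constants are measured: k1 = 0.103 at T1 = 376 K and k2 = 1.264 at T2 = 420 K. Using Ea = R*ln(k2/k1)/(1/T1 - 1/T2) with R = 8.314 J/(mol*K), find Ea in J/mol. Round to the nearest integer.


Ea = R * ln(k2/k1) / (1/T1 - 1/T2)
ln(k2/k1) = ln(1.264/0.103) = 2.5073076
1/T1 - 1/T2 = 1/376 - 1/420 = 0.000278622087
Ea = 8.314 * 2.5073076 / 0.000278622087
Ea = 74817 J/mol


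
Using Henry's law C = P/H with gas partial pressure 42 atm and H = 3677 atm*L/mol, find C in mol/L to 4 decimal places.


C = P / H
C = 42 / 3677
C = 0.0114 mol/L


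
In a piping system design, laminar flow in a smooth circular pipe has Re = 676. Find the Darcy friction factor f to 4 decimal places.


f = 64 / Re
f = 64 / 676
f = 0.0947


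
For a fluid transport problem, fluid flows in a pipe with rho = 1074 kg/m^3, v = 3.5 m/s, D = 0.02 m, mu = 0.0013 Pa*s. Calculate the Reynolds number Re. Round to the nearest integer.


Re = rho * v * D / mu
Re = 1074 * 3.5 * 0.02 / 0.0013
Re = 75.18 / 0.0013
Re = 57831


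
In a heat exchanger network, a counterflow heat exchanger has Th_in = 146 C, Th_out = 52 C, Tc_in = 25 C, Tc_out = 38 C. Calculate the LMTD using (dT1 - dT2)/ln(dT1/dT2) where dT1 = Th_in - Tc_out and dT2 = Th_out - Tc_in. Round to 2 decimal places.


dT1 = Th_in - Tc_out = 146 - 38 = 108
dT2 = Th_out - Tc_in = 52 - 25 = 27
LMTD = (dT1 - dT2) / ln(dT1/dT2)
LMTD = (108 - 27) / ln(108/27)
LMTD = 58.43 K


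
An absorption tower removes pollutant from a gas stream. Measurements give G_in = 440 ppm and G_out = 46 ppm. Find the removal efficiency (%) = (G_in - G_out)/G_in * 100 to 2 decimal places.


Efficiency = (G_in - G_out) / G_in * 100%
Efficiency = (440 - 46) / 440 * 100
Efficiency = 394 / 440 * 100
Efficiency = 89.55%


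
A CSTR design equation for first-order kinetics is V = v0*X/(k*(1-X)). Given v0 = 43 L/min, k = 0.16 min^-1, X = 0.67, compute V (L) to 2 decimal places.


V = v0 * X / (k * (1 - X))
V = 43 * 0.67 / (0.16 * (1 - 0.67))
V = 28.81 / (0.16 * 0.33)
V = 28.81 / 0.0528
V = 545.64 L


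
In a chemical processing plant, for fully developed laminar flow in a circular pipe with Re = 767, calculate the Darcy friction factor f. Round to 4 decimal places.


f = 64 / Re
f = 64 / 767
f = 0.0834


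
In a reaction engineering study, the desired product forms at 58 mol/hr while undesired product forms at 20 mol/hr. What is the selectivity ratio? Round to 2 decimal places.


S = desired product rate / undesired product rate
S = 58 / 20
S = 2.90


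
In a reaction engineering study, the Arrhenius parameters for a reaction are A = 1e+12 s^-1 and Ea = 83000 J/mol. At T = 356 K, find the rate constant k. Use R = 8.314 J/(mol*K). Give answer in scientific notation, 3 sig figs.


k = A * exp(-Ea/(R*T))
k = 1e+12 * exp(-83000 / (8.314 * 356))
k = 1e+12 * exp(-28.042587)
k = 6.63e-01


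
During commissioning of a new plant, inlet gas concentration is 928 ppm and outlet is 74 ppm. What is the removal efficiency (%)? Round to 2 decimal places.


Efficiency = (G_in - G_out) / G_in * 100%
Efficiency = (928 - 74) / 928 * 100
Efficiency = 854 / 928 * 100
Efficiency = 92.03%


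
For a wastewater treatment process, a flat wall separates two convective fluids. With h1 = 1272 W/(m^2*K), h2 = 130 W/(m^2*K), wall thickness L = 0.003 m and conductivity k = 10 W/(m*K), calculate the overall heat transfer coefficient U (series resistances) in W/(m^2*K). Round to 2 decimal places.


1/U = 1/h1 + L/k + 1/h2
1/U = 1/1272 + 0.003/10 + 1/130
1/U = 0.0007861635 + 0.0003 + 0.0076923077
1/U = 0.0087784712
U = 113.92 W/(m^2*K)


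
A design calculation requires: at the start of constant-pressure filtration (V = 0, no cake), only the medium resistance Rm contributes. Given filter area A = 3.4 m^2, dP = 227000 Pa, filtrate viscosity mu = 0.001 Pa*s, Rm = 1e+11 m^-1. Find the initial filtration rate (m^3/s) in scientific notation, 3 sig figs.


rate = A * dP / (mu * Rm)
rate = 3.4 * 227000 / (0.001 * 1e+11)
rate = 771800.0 / 1.000e+08
rate = 7.72e-03 m^3/s


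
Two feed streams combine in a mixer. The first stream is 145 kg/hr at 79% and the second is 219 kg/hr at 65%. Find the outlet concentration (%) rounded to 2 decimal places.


Mass balance on solute: F1*x1 + F2*x2 = F3*x3
F3 = F1 + F2 = 145 + 219 = 364 kg/hr
x3 = (F1*x1 + F2*x2)/F3
x3 = (145*0.79 + 219*0.65) / 364
x3 = 70.58%


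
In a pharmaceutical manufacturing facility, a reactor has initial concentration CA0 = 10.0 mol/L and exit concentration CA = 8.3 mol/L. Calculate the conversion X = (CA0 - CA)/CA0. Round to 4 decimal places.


X = (CA0 - CA) / CA0
X = (10.0 - 8.3) / 10.0
X = 1.7 / 10.0
X = 0.1700


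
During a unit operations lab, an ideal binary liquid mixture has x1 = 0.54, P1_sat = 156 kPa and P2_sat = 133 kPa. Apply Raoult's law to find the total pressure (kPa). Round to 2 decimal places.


P = x1*P1_sat + x2*P2_sat
x2 = 1 - x1 = 1 - 0.54 = 0.46
P = 0.54*156 + 0.46*133
P = 84.24 + 61.18
P = 145.42 kPa


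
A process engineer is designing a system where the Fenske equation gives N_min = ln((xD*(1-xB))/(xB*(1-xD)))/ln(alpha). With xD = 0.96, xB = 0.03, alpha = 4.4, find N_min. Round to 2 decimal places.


N_min = ln((xD*(1-xB))/(xB*(1-xD))) / ln(alpha)
Numerator inside ln: 0.9312 / 0.0012 = 776.0
ln(776.0) = 6.654153
ln(alpha) = ln(4.4) = 1.481605
N_min = 6.654153 / 1.481605 = 4.49


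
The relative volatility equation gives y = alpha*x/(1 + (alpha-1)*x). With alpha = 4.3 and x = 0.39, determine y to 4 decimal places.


y = alpha*x / (1 + (alpha-1)*x)
y = 4.3*0.39 / (1 + (4.3-1)*0.39)
y = 1.677 / (1 + 1.287)
y = 1.677 / 2.287
y = 0.7333


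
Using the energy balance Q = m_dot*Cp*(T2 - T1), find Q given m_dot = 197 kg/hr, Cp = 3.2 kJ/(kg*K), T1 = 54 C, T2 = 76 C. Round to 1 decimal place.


Q = m_dot * Cp * (T2 - T1)
Q = 197 * 3.2 * (76 - 54)
Q = 197 * 3.2 * 22
Q = 13868.8 kJ/hr


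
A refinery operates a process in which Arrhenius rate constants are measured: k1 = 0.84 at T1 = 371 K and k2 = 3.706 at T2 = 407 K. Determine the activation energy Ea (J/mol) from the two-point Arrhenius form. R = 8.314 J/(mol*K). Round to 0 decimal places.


Ea = R * ln(k2/k1) / (1/T1 - 1/T2)
ln(k2/k1) = ln(3.706/0.84) = 1.4843065
1/T1 - 1/T2 = 1/371 - 1/407 = 0.000238415333
Ea = 8.314 * 1.4843065 / 0.000238415333
Ea = 51761 J/mol


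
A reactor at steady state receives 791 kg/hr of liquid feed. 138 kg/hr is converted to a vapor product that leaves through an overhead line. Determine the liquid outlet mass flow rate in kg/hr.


Steady-state mass balance on the main outlet: F_out = F_in - F_removed
F_out = 791 - 138
F_out = 653 kg/hr


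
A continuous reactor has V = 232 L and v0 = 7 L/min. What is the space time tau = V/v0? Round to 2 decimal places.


tau = V / v0
tau = 232 / 7
tau = 33.14 min


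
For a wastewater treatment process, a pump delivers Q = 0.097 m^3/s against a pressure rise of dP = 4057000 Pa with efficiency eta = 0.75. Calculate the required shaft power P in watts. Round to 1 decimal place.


P = Q * dP / eta
P = 0.097 * 4057000 / 0.75
P = 393529.0 / 0.75
P = 524705.3 W


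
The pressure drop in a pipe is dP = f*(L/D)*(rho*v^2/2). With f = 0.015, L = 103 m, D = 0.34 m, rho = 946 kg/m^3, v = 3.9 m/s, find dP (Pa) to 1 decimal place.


dP = f * (L/D) * (rho*v^2/2)
dP = 0.015 * (103/0.34) * (946*3.9^2/2)
L/D = 302.94117647
rho*v^2/2 = 946*15.21/2 = 7194.33
dP = 0.015 * 302.94117647 * 7194.33
dP = 32691.9 Pa


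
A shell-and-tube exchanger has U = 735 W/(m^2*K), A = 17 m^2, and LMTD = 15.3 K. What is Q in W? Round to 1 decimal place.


Q = U * A * LMTD
Q = 735 * 17 * 15.3
Q = 191173.5 W


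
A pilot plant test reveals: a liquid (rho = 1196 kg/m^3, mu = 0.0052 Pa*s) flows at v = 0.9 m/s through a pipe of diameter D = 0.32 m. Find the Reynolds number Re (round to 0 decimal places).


Re = rho * v * D / mu
Re = 1196 * 0.9 * 0.32 / 0.0052
Re = 344.448 / 0.0052
Re = 66240


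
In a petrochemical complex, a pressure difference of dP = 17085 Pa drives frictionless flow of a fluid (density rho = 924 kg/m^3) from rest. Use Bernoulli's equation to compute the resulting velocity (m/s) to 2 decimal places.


v = sqrt(2*dP/rho)
v = sqrt(2*17085/924)
v = sqrt(36.980519)
v = 6.08 m/s


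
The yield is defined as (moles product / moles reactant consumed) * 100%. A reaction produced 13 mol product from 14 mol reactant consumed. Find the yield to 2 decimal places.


Yield = (moles product / moles consumed) * 100%
Yield = (13 / 14) * 100
Yield = 0.9286 * 100
Yield = 92.86%


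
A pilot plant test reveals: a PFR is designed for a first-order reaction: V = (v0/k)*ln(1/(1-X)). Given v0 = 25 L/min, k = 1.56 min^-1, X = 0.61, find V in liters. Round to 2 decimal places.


V = (v0/k) * ln(1/(1-X))
V = (25/1.56) * ln(1/(1-0.61))
V = 16.025641 * ln(2.564103)
V = 16.025641 * 0.941609
V = 15.09 L


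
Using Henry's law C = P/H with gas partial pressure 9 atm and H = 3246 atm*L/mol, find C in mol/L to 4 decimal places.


C = P / H
C = 9 / 3246
C = 0.0028 mol/L


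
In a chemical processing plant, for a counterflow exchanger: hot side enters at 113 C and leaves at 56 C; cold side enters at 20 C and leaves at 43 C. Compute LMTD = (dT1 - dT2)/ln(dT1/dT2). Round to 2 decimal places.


dT1 = Th_in - Tc_out = 113 - 43 = 70
dT2 = Th_out - Tc_in = 56 - 20 = 36
LMTD = (dT1 - dT2) / ln(dT1/dT2)
LMTD = (70 - 36) / ln(70/36)
LMTD = 51.13 K


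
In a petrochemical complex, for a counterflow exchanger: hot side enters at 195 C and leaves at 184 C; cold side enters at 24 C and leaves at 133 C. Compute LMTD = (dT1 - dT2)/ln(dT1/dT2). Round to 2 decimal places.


dT1 = Th_in - Tc_out = 195 - 133 = 62
dT2 = Th_out - Tc_in = 184 - 24 = 160
LMTD = (dT1 - dT2) / ln(dT1/dT2)
LMTD = (62 - 160) / ln(62/160)
LMTD = 103.37 K


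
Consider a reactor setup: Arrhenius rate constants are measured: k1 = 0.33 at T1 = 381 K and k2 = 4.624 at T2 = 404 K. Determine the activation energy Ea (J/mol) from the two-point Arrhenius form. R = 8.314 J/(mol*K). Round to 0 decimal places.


Ea = R * ln(k2/k1) / (1/T1 - 1/T2)
ln(k2/k1) = ln(4.624/0.33) = 2.6399228
1/T1 - 1/T2 = 1/381 - 1/404 = 0.000149424391
Ea = 8.314 * 2.6399228 / 0.000149424391
Ea = 146886 J/mol


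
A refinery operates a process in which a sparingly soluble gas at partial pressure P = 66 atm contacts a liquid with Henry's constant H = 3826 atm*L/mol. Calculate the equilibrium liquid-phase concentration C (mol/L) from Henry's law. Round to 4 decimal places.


C = P / H
C = 66 / 3826
C = 0.0173 mol/L


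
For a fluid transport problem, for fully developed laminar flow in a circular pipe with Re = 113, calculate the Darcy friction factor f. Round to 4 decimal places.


f = 64 / Re
f = 64 / 113
f = 0.5664


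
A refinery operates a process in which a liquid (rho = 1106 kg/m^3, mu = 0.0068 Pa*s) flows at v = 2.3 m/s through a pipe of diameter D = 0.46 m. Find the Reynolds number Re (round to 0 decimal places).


Re = rho * v * D / mu
Re = 1106 * 2.3 * 0.46 / 0.0068
Re = 1170.148 / 0.0068
Re = 172081


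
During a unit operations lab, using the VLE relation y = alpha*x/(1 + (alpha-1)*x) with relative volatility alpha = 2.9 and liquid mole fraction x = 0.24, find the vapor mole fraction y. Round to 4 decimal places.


y = alpha*x / (1 + (alpha-1)*x)
y = 2.9*0.24 / (1 + (2.9-1)*0.24)
y = 0.696 / (1 + 0.456)
y = 0.696 / 1.456
y = 0.4780


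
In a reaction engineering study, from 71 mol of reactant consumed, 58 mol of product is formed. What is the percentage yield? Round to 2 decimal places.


Yield = (moles product / moles consumed) * 100%
Yield = (58 / 71) * 100
Yield = 0.8169 * 100
Yield = 81.69%


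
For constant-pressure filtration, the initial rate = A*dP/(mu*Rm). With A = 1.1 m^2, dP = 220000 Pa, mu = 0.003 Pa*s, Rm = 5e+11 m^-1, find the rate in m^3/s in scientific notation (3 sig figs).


rate = A * dP / (mu * Rm)
rate = 1.1 * 220000 / (0.003 * 5e+11)
rate = 242000.0 / 1.500e+09
rate = 1.61e-04 m^3/s


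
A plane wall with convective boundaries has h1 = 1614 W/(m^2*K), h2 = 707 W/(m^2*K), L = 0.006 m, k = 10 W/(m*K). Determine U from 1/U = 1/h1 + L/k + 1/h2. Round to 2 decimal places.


1/U = 1/h1 + L/k + 1/h2
1/U = 1/1614 + 0.006/10 + 1/707
1/U = 0.0006195787 + 0.0006 + 0.0014144272
1/U = 0.0026340059
U = 379.65 W/(m^2*K)


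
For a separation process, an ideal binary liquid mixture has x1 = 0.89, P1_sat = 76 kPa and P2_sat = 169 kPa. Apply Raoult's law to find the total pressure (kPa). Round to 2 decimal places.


P = x1*P1_sat + x2*P2_sat
x2 = 1 - x1 = 1 - 0.89 = 0.11
P = 0.89*76 + 0.11*169
P = 67.64 + 18.59
P = 86.23 kPa


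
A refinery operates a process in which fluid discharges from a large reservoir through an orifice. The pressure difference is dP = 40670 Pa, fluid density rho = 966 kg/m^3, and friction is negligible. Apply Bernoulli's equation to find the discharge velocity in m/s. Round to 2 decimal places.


v = sqrt(2*dP/rho)
v = sqrt(2*40670/966)
v = sqrt(84.202899)
v = 9.18 m/s


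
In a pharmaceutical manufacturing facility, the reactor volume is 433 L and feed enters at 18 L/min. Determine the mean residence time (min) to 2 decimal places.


tau = V / v0
tau = 433 / 18
tau = 24.06 min


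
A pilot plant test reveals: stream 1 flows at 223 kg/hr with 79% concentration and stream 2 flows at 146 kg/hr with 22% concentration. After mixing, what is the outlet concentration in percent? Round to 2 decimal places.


Mass balance on solute: F1*x1 + F2*x2 = F3*x3
F3 = F1 + F2 = 223 + 146 = 369 kg/hr
x3 = (F1*x1 + F2*x2)/F3
x3 = (223*0.79 + 146*0.22) / 369
x3 = 56.45%


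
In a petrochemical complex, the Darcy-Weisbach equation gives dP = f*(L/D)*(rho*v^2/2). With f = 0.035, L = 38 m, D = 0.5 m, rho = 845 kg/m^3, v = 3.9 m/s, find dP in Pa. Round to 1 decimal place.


dP = f * (L/D) * (rho*v^2/2)
dP = 0.035 * (38/0.5) * (845*3.9^2/2)
L/D = 76.0
rho*v^2/2 = 845*15.21/2 = 6426.225
dP = 0.035 * 76.0 * 6426.225
dP = 17093.8 Pa


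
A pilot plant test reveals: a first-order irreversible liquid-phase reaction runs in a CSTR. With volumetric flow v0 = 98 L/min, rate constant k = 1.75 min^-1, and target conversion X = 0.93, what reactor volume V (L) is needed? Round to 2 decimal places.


V = v0 * X / (k * (1 - X))
V = 98 * 0.93 / (1.75 * (1 - 0.93))
V = 91.14 / (1.75 * 0.07)
V = 91.14 / 0.1225
V = 744.00 L


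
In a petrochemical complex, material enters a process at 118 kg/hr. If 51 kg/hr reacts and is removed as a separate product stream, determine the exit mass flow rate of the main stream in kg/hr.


Steady-state mass balance on the main outlet: F_out = F_in - F_removed
F_out = 118 - 51
F_out = 67 kg/hr


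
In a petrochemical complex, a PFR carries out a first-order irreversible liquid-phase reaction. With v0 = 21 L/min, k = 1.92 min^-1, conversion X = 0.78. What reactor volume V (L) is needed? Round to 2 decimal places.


V = (v0/k) * ln(1/(1-X))
V = (21/1.92) * ln(1/(1-0.78))
V = 10.9375 * ln(4.545455)
V = 10.9375 * 1.514128
V = 16.56 L


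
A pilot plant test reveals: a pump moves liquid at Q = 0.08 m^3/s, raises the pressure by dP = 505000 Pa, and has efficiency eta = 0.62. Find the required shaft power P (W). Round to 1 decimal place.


P = Q * dP / eta
P = 0.08 * 505000 / 0.62
P = 40400.0 / 0.62
P = 65161.3 W


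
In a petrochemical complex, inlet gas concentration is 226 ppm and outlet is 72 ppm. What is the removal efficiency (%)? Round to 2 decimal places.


Efficiency = (G_in - G_out) / G_in * 100%
Efficiency = (226 - 72) / 226 * 100
Efficiency = 154 / 226 * 100
Efficiency = 68.14%


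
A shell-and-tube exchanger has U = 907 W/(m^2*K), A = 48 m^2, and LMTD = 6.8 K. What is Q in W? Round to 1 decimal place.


Q = U * A * LMTD
Q = 907 * 48 * 6.8
Q = 296044.8 W


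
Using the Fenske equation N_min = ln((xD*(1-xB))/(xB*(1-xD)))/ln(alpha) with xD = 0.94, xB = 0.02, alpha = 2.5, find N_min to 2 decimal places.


N_min = ln((xD*(1-xB))/(xB*(1-xD))) / ln(alpha)
Numerator inside ln: 0.9212 / 0.0012 = 767.666667
ln(767.666667) = 6.643356
ln(alpha) = ln(2.5) = 0.916291
N_min = 6.643356 / 0.916291 = 7.25


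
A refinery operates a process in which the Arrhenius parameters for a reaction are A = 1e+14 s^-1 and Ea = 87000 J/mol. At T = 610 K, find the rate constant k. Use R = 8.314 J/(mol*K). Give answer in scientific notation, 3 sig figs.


k = A * exp(-Ea/(R*T))
k = 1e+14 * exp(-87000 / (8.314 * 610))
k = 1e+14 * exp(-17.154553)
k = 3.55e+06


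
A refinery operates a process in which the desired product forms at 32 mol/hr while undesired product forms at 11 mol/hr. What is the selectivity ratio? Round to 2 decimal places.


S = desired product rate / undesired product rate
S = 32 / 11
S = 2.91


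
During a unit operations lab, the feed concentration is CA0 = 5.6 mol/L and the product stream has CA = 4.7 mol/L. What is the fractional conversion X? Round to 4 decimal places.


X = (CA0 - CA) / CA0
X = (5.6 - 4.7) / 5.6
X = 0.9 / 5.6
X = 0.1607


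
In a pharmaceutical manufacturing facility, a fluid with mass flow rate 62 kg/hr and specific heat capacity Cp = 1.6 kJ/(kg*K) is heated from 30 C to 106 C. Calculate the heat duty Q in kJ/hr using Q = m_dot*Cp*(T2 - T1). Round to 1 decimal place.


Q = m_dot * Cp * (T2 - T1)
Q = 62 * 1.6 * (106 - 30)
Q = 62 * 1.6 * 76
Q = 7539.2 kJ/hr


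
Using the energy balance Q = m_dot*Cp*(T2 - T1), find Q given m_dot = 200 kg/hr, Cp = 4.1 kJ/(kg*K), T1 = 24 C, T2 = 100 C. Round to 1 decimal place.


Q = m_dot * Cp * (T2 - T1)
Q = 200 * 4.1 * (100 - 24)
Q = 200 * 4.1 * 76
Q = 62320.0 kJ/hr


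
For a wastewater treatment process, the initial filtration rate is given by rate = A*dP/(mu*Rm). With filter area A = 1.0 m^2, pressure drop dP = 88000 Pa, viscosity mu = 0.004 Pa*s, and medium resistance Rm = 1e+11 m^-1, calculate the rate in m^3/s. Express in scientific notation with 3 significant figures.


rate = A * dP / (mu * Rm)
rate = 1.0 * 88000 / (0.004 * 1e+11)
rate = 88000.0 / 4.000e+08
rate = 2.20e-04 m^3/s


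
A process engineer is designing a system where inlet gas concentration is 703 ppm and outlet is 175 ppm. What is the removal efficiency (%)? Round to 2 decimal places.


Efficiency = (G_in - G_out) / G_in * 100%
Efficiency = (703 - 175) / 703 * 100
Efficiency = 528 / 703 * 100
Efficiency = 75.11%


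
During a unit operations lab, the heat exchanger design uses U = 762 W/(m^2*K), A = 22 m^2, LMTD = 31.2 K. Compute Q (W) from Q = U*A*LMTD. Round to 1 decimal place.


Q = U * A * LMTD
Q = 762 * 22 * 31.2
Q = 523036.8 W


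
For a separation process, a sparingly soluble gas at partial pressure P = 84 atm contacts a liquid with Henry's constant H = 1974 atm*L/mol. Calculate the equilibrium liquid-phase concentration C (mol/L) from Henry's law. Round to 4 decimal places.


C = P / H
C = 84 / 1974
C = 0.0426 mol/L


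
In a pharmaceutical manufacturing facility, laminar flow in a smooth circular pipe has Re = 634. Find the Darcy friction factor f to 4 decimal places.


f = 64 / Re
f = 64 / 634
f = 0.1009


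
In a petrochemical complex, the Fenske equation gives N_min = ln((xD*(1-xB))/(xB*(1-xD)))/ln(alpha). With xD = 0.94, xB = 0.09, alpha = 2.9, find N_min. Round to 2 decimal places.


N_min = ln((xD*(1-xB))/(xB*(1-xD))) / ln(alpha)
Numerator inside ln: 0.8554 / 0.0054 = 158.407407
ln(158.407407) = 5.06517
ln(alpha) = ln(2.9) = 1.064711
N_min = 5.06517 / 1.064711 = 4.76


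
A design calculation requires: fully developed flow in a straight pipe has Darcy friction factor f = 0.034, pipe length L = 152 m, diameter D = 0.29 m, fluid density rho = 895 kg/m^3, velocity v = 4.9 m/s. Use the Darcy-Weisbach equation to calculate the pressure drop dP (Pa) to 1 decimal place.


dP = f * (L/D) * (rho*v^2/2)
dP = 0.034 * (152/0.29) * (895*4.9^2/2)
L/D = 524.13793103
rho*v^2/2 = 895*24.01/2 = 10744.475
dP = 0.034 * 524.13793103 * 10744.475
dP = 191474.0 Pa


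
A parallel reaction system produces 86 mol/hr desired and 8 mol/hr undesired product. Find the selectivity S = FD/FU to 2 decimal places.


S = desired product rate / undesired product rate
S = 86 / 8
S = 10.75


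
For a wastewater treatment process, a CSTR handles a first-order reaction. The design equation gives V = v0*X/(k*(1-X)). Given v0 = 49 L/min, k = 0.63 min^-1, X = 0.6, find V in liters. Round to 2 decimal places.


V = v0 * X / (k * (1 - X))
V = 49 * 0.6 / (0.63 * (1 - 0.6))
V = 29.4 / (0.63 * 0.4)
V = 29.4 / 0.252
V = 116.67 L


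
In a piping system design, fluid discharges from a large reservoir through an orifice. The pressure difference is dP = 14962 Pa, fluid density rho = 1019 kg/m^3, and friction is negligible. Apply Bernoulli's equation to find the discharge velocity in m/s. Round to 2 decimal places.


v = sqrt(2*dP/rho)
v = sqrt(2*14962/1019)
v = sqrt(29.366045)
v = 5.42 m/s


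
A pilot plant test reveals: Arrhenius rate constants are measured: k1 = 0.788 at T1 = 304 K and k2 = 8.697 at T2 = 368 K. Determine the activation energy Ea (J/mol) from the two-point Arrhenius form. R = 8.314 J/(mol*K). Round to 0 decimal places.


Ea = R * ln(k2/k1) / (1/T1 - 1/T2)
ln(k2/k1) = ln(8.697/0.788) = 2.4012353
1/T1 - 1/T2 = 1/304 - 1/368 = 0.00057208238
Ea = 8.314 * 2.4012353 / 0.00057208238
Ea = 34897 J/mol


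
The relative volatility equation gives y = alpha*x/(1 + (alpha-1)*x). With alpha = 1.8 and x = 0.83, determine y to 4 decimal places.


y = alpha*x / (1 + (alpha-1)*x)
y = 1.8*0.83 / (1 + (1.8-1)*0.83)
y = 1.494 / (1 + 0.664)
y = 1.494 / 1.664
y = 0.8978


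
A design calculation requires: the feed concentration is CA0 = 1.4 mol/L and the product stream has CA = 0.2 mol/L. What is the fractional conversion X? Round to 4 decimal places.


X = (CA0 - CA) / CA0
X = (1.4 - 0.2) / 1.4
X = 1.2 / 1.4
X = 0.8571


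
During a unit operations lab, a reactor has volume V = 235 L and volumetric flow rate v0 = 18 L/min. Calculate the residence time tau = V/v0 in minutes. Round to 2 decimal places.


tau = V / v0
tau = 235 / 18
tau = 13.06 min


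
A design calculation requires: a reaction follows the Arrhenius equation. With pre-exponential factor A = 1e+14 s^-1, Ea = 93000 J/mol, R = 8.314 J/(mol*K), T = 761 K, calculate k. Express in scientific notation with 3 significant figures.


k = A * exp(-Ea/(R*T))
k = 1e+14 * exp(-93000 / (8.314 * 761))
k = 1e+14 * exp(-14.699016)
k = 4.13e+07


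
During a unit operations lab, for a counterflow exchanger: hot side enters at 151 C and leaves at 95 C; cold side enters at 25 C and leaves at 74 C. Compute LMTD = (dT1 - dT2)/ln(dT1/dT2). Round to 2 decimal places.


dT1 = Th_in - Tc_out = 151 - 74 = 77
dT2 = Th_out - Tc_in = 95 - 25 = 70
LMTD = (dT1 - dT2) / ln(dT1/dT2)
LMTD = (77 - 70) / ln(77/70)
LMTD = 73.44 K
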